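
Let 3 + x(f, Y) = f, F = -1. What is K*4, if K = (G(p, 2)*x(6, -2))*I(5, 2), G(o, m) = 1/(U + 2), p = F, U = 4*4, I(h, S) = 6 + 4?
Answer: 20/3 ≈ 6.6667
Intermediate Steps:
I(h, S) = 10
x(f, Y) = -3 + f
U = 16
p = -1
G(o, m) = 1/18 (G(o, m) = 1/(16 + 2) = 1/18)
K = 5/3 (K = ((-3 + 6)/18)*10 = ((1/18)*3)*10 = (1/6)*10 = 5/3 ≈ 1.6667)
K*4 = (5/3)*4 = 20/3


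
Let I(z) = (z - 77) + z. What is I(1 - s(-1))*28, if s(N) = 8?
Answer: -2548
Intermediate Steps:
I(z) = -77 + 2*z (I(z) = (-77 + z) + z = -77 + 2*z)
I(1 - s(-1))*28 = (-77 + 2*(1 - 1*8))*28 = (-77 + 2*(1 - 8))*28 = (-77 + 2*(-7))*28 = (-77 - 14)*28 = -91*28 = -2548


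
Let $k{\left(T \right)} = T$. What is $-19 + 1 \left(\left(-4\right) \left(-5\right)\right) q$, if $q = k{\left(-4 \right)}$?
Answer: $-99$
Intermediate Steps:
$q = -4$
$-19 + 1 \left(\left(-4\right) \left(-5\right)\right) q = -19 + 1 \left(\left(-4\right) \left(-5\right)\right) \left(-4\right) = -19 + 1 \cdot 20 \left(-4\right) = -19 + 20 \left(-4\right) = -19 - 80 = -99$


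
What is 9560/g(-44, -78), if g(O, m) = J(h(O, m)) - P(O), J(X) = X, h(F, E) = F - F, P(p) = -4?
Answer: 2390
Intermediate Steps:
h(F, E) = 0
g(O, m) = 4 (g(O, m) = 0 - 1*(-4) = 0 + 4 = 4)
9560/g(-44, -78) = 9560/4 = 9560*(¼) = 2390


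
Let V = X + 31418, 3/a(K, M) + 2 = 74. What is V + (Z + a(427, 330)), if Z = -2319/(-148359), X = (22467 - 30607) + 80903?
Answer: 123649579837/1186872 ≈ 1.0418e+5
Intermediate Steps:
a(K, M) = 1/24 (a(K, M) = 3/(-2 + 74) = 3/72 = 3*(1/72) = 1/24)
X = 72763 (X = -8140 + 80903 = 72763)
Z = 773/49453 (Z = -2319*(-1/148359) = 773/49453 ≈ 0.015631)
V = 104181 (V = 72763 + 31418 = 104181)
V + (Z + a(427, 330)) = 104181 + (773/49453 + 1/24) = 104181 + 68005/1186872 = 123649579837/1186872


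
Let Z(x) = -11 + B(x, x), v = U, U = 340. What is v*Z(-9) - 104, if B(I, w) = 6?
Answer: -1804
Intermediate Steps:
v = 340
Z(x) = -5 (Z(x) = -11 + 6 = -5)
v*Z(-9) - 104 = 340*(-5) - 104 = -1700 - 104 = -1804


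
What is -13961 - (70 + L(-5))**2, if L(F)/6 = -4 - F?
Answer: -19737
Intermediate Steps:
L(F) = -24 - 6*F (L(F) = 6*(-4 - F) = -24 - 6*F)
-13961 - (70 + L(-5))**2 = -13961 - (70 + (-24 - 6*(-5)))**2 = -13961 - (70 + (-24 + 30))**2 = -13961 - (70 + 6)**2 = -13961 - 1*76**2 = -13961 - 1*5776 = -13961 - 5776 = -19737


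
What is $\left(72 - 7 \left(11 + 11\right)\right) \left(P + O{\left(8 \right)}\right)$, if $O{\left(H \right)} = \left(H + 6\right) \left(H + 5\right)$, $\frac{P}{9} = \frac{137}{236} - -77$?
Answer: $- \frac{8517053}{118} \approx -72178.0$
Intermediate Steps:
$P = \frac{164781}{236}$ ($P = 9 \left(\frac{137}{236} - -77\right) = 9 \left(137 \cdot \frac{1}{236} + 77\right) = 9 \left(\frac{137}{236} + 77\right) = 9 \cdot \frac{18309}{236} = \frac{164781}{236} \approx 698.22$)
$O{\left(H \right)} = \left(5 + H\right) \left(6 + H\right)$ ($O{\left(H \right)} = \left(6 + H\right) \left(5 + H\right) = \left(5 + H\right) \left(6 + H\right)$)
$\left(72 - 7 \left(11 + 11\right)\right) \left(P + O{\left(8 \right)}\right) = \left(72 - 7 \left(11 + 11\right)\right) \left(\frac{164781}{236} + \left(30 + 8^{2} + 11 \cdot 8\right)\right) = \left(72 - 154\right) \left(\frac{164781}{236} + \left(30 + 64 + 88\right)\right) = \left(72 - 154\right) \left(\frac{164781}{236} + 182\right) = \left(-82\right) \frac{207733}{236} = - \frac{8517053}{118}$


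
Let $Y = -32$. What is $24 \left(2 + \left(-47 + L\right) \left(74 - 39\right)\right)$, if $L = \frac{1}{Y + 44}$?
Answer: $-39362$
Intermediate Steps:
$L = \frac{1}{12}$ ($L = \frac{1}{-32 + 44} = \frac{1}{12} \approx 0.083333$)
$24 \left(2 + \left(-47 + L\right) \left(74 - 39\right)\right) = 24 \left(2 + \left(-47 + \frac{1}{12}\right) \left(74 - 39\right)\right) = 24 \left(2 - \frac{19705}{12}\right) = 24 \left(- \frac{19681}{12}\right) = -39362$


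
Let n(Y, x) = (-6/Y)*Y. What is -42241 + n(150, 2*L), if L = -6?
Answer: -42247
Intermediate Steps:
n(Y, x) = -6
-42241 + n(150, 2*L) = -42241 - 6 = -42247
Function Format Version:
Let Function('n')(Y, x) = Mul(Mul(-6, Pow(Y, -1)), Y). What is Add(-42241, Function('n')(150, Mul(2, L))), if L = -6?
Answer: -42247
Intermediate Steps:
Function('n')(Y, x) = -6
Add(-42241, Function('n')(150, Mul(2, L))) = Add(-42241, -6) = -42247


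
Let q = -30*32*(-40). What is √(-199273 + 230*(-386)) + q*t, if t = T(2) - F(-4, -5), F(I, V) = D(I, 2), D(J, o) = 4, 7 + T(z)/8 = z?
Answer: -1689600 + I*√288053 ≈ -1.6896e+6 + 536.71*I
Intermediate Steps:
T(z) = -56 + 8*z
F(I, V) = 4
t = -44 (t = (-56 + 8*2) - 1*4 = (-56 + 16) - 4 = -40 - 4 = -44)
q = 38400 (q = -960*(-40) = 38400)
√(-199273 + 230*(-386)) + q*t = √(-199273 + 230*(-386)) + 38400*(-44) = √(-199273 - 88780) - 1689600 = √(-288053) - 1689600 = I*√288053 - 1689600 = -1689600 + I*√288053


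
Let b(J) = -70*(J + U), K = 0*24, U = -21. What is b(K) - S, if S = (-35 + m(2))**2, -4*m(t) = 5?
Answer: 2495/16 ≈ 155.94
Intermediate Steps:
m(t) = -5/4 (m(t) = -1/4*5 = -5/4)
K = 0
S = 21025/16 (S = (-35 - 5/4)**2 = (-145/4)**2 = 21025/16 ≈ 1314.1)
b(J) = 1470 - 70*J (b(J) = -70*(J - 21) = -70*(-21 + J) = 1470 - 70*J)
b(K) - S = (1470 - 70*0) - 1*21025/16 = (1470 + 0) - 21025/16 = 1470 - 21025/16 = 2495/16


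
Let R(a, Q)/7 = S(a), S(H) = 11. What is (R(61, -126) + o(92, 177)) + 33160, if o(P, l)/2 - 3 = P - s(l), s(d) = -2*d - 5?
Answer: 34145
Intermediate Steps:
s(d) = -5 - 2*d
R(a, Q) = 77 (R(a, Q) = 7*11 = 77)
o(P, l) = 16 + 2*P + 4*l (o(P, l) = 6 + 2*(P - (-5 - 2*l)) = 6 + 2*(P + (5 + 2*l)) = 6 + 2*(5 + P + 2*l) = 6 + (10 + 2*P + 4*l) = 16 + 2*P + 4*l)
(R(61, -126) + o(92, 177)) + 33160 = (77 + (16 + 2*92 + 4*177)) + 33160 = (77 + (16 + 184 + 708)) + 33160 = (77 + 908) + 33160 = 985 + 33160 = 34145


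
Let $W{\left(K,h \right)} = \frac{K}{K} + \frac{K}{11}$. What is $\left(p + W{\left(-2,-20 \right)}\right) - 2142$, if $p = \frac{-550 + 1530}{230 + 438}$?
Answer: $- \frac{3930656}{1837} \approx -2139.7$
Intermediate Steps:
$W{\left(K,h \right)} = 1 + \frac{K}{11}$ ($W{\left(K,h \right)} = 1 + K \frac{1}{11} = 1 + \frac{K}{11}$)
$p = \frac{245}{167}$ ($p = \frac{980}{668} = 980 \cdot \frac{1}{668} = \frac{245}{167} \approx 1.4671$)
$\left(p + W{\left(-2,-20 \right)}\right) - 2142 = \left(\frac{245}{167} + \left(1 + \frac{1}{11} \left(-2\right)\right)\right) - 2142 = \left(\frac{245}{167} + \left(1 - \frac{2}{11}\right)\right) - 2142 = \left(\frac{245}{167} + \frac{9}{11}\right) - 2142 = \frac{4198}{1837} - 2142 = - \frac{3930656}{1837}$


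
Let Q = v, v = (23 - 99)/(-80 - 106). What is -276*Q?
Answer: -3496/31 ≈ -112.77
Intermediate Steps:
v = 38/93 (v = -76/(-186) = -76*(-1/186) = 38/93 ≈ 0.40860)
Q = 38/93 ≈ 0.40860
-276*Q = -276*38/93 = -3496/31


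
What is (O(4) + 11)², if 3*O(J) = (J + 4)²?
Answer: 9409/9 ≈ 1045.4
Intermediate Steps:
O(J) = (4 + J)²/3 (O(J) = (J + 4)²/3 = (4 + J)²/3)
(O(4) + 11)² = ((4 + 4)²/3 + 11)² = ((⅓)*8² + 11)² = ((⅓)*64 + 11)² = (64/3 + 11)² = (97/3)² = 9409/9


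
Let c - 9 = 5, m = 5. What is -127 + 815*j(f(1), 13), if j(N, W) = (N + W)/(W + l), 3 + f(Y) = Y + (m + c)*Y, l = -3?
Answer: 2318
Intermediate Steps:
c = 14 (c = 9 + 5 = 14)
f(Y) = -3 + 20*Y (f(Y) = -3 + (Y + (5 + 14)*Y) = -3 + (Y + 19*Y) = -3 + 20*Y)
j(N, W) = (N + W)/(-3 + W) (j(N, W) = (N + W)/(W - 3) = (N + W)/(-3 + W))
-127 + 815*j(f(1), 13) = -127 + 815*(((-3 + 20*1) + 13)/(-3 + 13)) = -127 + 815*(((-3 + 20) + 13)/10) = -127 + 815*((17 + 13)/10) = -127 + 815*((⅒)*30) = -127 + 815*3 = -127 + 2445 = 2318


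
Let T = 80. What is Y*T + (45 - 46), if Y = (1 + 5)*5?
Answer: 2399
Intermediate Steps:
Y = 30 (Y = 6*5 = 30)
Y*T + (45 - 46) = 30*80 + (45 - 46) = 2400 - 1 = 2399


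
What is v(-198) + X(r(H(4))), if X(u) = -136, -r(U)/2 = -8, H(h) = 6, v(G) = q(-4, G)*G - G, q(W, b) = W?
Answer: 854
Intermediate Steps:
v(G) = -5*G (v(G) = -4*G - G = -5*G)
r(U) = 16 (r(U) = -2*(-8) = 16)
v(-198) + X(r(H(4))) = -5*(-198) - 136 = 990 - 136 = 854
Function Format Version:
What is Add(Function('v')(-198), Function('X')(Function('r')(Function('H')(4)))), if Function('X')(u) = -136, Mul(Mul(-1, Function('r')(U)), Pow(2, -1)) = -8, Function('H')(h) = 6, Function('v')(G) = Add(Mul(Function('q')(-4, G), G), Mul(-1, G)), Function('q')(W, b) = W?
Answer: 854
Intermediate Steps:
Function('v')(G) = Mul(-5, G) (Function('v')(G) = Add(Mul(-4, G), Mul(-1, G)) = Mul(-5, G))
Function('r')(U) = 16 (Function('r')(U) = Mul(-2, -8) = 16)
Add(Function('v')(-198), Function('X')(Function('r')(Function('H')(4)))) = Add(Mul(-5, -198), -136) = Add(990, -136) = 854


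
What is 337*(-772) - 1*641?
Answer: -260805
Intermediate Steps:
337*(-772) - 1*641 = -260164 - 641 = -260805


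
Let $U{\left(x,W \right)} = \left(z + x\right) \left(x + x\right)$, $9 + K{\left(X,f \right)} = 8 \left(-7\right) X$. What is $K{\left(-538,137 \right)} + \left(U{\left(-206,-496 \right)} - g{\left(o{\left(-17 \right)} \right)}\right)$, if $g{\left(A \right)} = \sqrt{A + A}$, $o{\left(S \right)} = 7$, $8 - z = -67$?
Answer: $84091 - \sqrt{14} \approx 84087.0$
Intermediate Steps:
$z = 75$ ($z = 8 - -67 = 8 + 67 = 75$)
$K{\left(X,f \right)} = -9 - 56 X$ ($K{\left(X,f \right)} = -9 + 8 \left(-7\right) X = -9 - 56 X$)
$U{\left(x,W \right)} = 2 x \left(75 + x\right)$ ($U{\left(x,W \right)} = \left(75 + x\right) \left(x + x\right) = \left(75 + x\right) 2 x = 2 x \left(75 + x\right)$)
$g{\left(A \right)} = \sqrt{2} \sqrt{A}$ ($g{\left(A \right)} = \sqrt{2 A} = \sqrt{2} \sqrt{A}$)
$K{\left(-538,137 \right)} + \left(U{\left(-206,-496 \right)} - g{\left(o{\left(-17 \right)} \right)}\right) = \left(-9 - -30128\right) - \left(412 \left(75 - 206\right) + \sqrt{2} \sqrt{7}\right) = \left(-9 + 30128\right) + \left(2 \left(-206\right) \left(-131\right) - \sqrt{14}\right) = 30119 + \left(53972 - \sqrt{14}\right) = 84091 - \sqrt{14}$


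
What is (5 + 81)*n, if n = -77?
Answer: -6622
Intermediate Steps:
(5 + 81)*n = (5 + 81)*(-77) = 86*(-77) = -6622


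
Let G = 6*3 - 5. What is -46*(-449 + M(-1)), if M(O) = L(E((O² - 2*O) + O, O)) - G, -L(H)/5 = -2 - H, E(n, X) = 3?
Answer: 20102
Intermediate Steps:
G = 13 (G = 18 - 5 = 13)
L(H) = 10 + 5*H (L(H) = -5*(-2 - H) = 10 + 5*H)
M(O) = 12 (M(O) = (10 + 5*3) - 1*13 = (10 + 15) - 13 = 25 - 13 = 12)
-46*(-449 + M(-1)) = -46*(-449 + 12) = -46*(-437) = 20102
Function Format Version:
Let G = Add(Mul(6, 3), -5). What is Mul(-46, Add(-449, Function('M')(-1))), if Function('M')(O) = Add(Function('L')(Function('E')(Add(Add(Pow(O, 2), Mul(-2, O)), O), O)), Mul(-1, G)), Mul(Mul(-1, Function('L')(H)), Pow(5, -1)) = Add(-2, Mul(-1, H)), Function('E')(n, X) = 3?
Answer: 20102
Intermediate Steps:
G = 13 (G = Add(18, -5) = 13)
Function('L')(H) = Add(10, Mul(5, H)) (Function('L')(H) = Mul(-5, Add(-2, Mul(-1, H))) = Add(10, Mul(5, H)))
Function('M')(O) = 12 (Function('M')(O) = Add(Add(10, Mul(5, 3)), Mul(-1, 13)) = Add(Add(10, 15), -13) = Add(25, -13) = 12)
Mul(-46, Add(-449, Function('M')(-1))) = Mul(-46, Add(-449, 12)) = Mul(-46, -437) = 20102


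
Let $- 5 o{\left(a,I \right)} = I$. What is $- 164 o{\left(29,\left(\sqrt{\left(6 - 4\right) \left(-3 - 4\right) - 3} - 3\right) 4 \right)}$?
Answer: $- \frac{1968}{5} + \frac{656 i \sqrt{17}}{5} \approx -393.6 + 540.95 i$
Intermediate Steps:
$o{\left(a,I \right)} = - \frac{I}{5}$
$- 164 o{\left(29,\left(\sqrt{\left(6 - 4\right) \left(-3 - 4\right) - 3} - 3\right) 4 \right)} = - 164 \left(- \frac{\left(\sqrt{\left(6 - 4\right) \left(-3 - 4\right) - 3} - 3\right) 4}{5}\right) = - 164 \left(- \frac{\left(\sqrt{2 \left(-7\right) - 3} - 3\right) 4}{5}\right) = - 164 \left(- \frac{\left(\sqrt{-14 - 3} - 3\right) 4}{5}\right) = - 164 \left(- \frac{\left(\sqrt{-17} - 3\right) 4}{5}\right) = - 164 \left(- \frac{\left(i \sqrt{17} - 3\right) 4}{5}\right) = - 164 \left(- \frac{\left(-3 + i \sqrt{17}\right) 4}{5}\right) = - 164 \left(- \frac{-12 + 4 i \sqrt{17}}{5}\right) = - 164 \left(\frac{12}{5} - \frac{4 i \sqrt{17}}{5}\right) = - \frac{1968}{5} + \frac{656 i \sqrt{17}}{5}$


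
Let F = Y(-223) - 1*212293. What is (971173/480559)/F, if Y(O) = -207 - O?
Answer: -971173/102011622843 ≈ -9.5202e-6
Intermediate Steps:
F = -212277 (F = (-207 - 1*(-223)) - 1*212293 = (-207 + 223) - 212293 = 16 - 212293 = -212277)
(971173/480559)/F = (971173/480559)/(-212277) = (971173*(1/480559))*(-1/212277) = (971173/480559)*(-1/212277) = -971173/102011622843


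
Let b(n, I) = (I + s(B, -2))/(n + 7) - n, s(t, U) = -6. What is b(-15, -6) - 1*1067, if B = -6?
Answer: -2101/2 ≈ -1050.5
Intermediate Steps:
b(n, I) = -n + (-6 + I)/(7 + n) (b(n, I) = (I - 6)/(n + 7) - n = (-6 + I)/(7 + n) - n = -n + (-6 + I)/(7 + n))
b(-15, -6) - 1*1067 = (-6 - 6 - 1*(-15)² - 7*(-15))/(7 - 15) - 1*1067 = (-6 - 6 - 1*225 + 105)/(-8) - 1067 = -(-6 - 6 - 225 + 105)/8 - 1067 = -⅛*(-132) - 1067 = 33/2 - 1067 = -2101/2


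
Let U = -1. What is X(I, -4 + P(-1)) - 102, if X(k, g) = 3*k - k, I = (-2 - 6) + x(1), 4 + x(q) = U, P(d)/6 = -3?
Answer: -128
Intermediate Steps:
P(d) = -18 (P(d) = 6*(-3) = -18)
x(q) = -5 (x(q) = -4 - 1 = -5)
I = -13 (I = (-2 - 6) - 5 = -8 - 5 = -13)
X(k, g) = 2*k
X(I, -4 + P(-1)) - 102 = 2*(-13) - 102 = -26 - 102 = -128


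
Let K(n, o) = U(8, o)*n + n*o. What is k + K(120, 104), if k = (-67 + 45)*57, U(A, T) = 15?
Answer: 13026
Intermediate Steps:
k = -1254 (k = -22*57 = -1254)
K(n, o) = 15*n + n*o
k + K(120, 104) = -1254 + 120*(15 + 104) = -1254 + 120*119 = -1254 + 14280 = 13026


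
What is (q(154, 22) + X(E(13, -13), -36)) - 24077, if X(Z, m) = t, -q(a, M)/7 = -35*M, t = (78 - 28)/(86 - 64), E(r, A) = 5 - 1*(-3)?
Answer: -205532/11 ≈ -18685.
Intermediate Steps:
E(r, A) = 8 (E(r, A) = 5 + 3 = 8)
t = 25/11 (t = 50/22 = 50*(1/22) = 25/11 ≈ 2.2727)
q(a, M) = 245*M (q(a, M) = -(-245)*M = 245*M)
X(Z, m) = 25/11
(q(154, 22) + X(E(13, -13), -36)) - 24077 = (245*22 + 25/11) - 24077 = (5390 + 25/11) - 24077 = 59315/11 - 24077 = -205532/11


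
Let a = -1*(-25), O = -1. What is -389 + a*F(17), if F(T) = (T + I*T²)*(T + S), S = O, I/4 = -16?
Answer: -7391989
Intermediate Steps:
I = -64 (I = 4*(-16) = -64)
a = 25
S = -1
F(T) = (-1 + T)*(T - 64*T²) (F(T) = (T - 64*T²)*(T - 1) = (T - 64*T²)*(-1 + T) = (-1 + T)*(T - 64*T²))
-389 + a*F(17) = -389 + 25*(17*(-1 - 64*17² + 65*17)) = -389 + 25*(17*(-1 - 64*289 + 1105)) = -389 + 25*(17*(-1 - 18496 + 1105)) = -389 + 25*(17*(-17392)) = -389 + 25*(-295664) = -389 - 7391600 = -7391989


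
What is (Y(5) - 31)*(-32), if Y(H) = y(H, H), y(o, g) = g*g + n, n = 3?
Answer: 96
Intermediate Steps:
y(o, g) = 3 + g² (y(o, g) = g*g + 3 = g² + 3 = 3 + g²)
Y(H) = 3 + H²
(Y(5) - 31)*(-32) = ((3 + 5²) - 31)*(-32) = ((3 + 25) - 31)*(-32) = (28 - 31)*(-32) = -3*(-32) = 96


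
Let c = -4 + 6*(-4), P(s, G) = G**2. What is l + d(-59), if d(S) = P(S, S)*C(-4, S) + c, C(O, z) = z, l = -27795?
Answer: -233202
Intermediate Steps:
c = -28 (c = -4 - 24 = -28)
d(S) = -28 + S**3 (d(S) = S**2*S - 28 = S**3 - 28 = -28 + S**3)
l + d(-59) = -27795 + (-28 + (-59)**3) = -27795 + (-28 - 205379) = -27795 - 205407 = -233202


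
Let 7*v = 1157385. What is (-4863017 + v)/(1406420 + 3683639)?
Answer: -2529518/2740801 ≈ -0.92291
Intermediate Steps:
v = 1157385/7 (v = (1/7)*1157385 = 1157385/7 ≈ 1.6534e+5)
(-4863017 + v)/(1406420 + 3683639) = (-4863017 + 1157385/7)/(1406420 + 3683639) = -32883734/7/5090059 = -32883734/7*1/5090059 = -2529518/2740801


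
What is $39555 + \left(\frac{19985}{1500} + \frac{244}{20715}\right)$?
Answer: $\frac{5464387079}{138100} \approx 39568.0$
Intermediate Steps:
$39555 + \left(\frac{19985}{1500} + \frac{244}{20715}\right) = 39555 + \left(19985 \cdot \frac{1}{1500} + 244 \cdot \frac{1}{20715}\right) = 39555 + \left(\frac{3997}{300} + \frac{244}{20715}\right) = 39555 + \frac{1841579}{138100} = \frac{5464387079}{138100}$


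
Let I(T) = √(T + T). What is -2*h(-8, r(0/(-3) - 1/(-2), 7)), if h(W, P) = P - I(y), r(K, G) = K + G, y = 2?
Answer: -11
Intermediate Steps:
I(T) = √2*√T (I(T) = √(2*T) = √2*√T)
r(K, G) = G + K
h(W, P) = -2 + P (h(W, P) = P - √2*√2 = P - 1*2 = P - 2 = -2 + P)
-2*h(-8, r(0/(-3) - 1/(-2), 7)) = -2*(-2 + (7 + (0/(-3) - 1/(-2)))) = -2*(-2 + (7 + (0*(-⅓) - 1*(-½)))) = -2*(-2 + (7 + (0 + ½))) = -2*(-2 + (7 + ½)) = -2*(-2 + 15/2) = -2*11/2 = -11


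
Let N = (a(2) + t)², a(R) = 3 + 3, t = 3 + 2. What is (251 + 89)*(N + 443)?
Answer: 191760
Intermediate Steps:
t = 5
a(R) = 6
N = 121 (N = (6 + 5)² = 11² = 121)
(251 + 89)*(N + 443) = (251 + 89)*(121 + 443) = 340*564 = 191760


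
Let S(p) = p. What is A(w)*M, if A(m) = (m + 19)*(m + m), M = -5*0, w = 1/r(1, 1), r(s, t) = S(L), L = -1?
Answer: 0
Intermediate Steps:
r(s, t) = -1
w = -1 (w = 1/(-1) = -1)
M = 0
A(m) = 2*m*(19 + m) (A(m) = (19 + m)*(2*m) = 2*m*(19 + m))
A(w)*M = (2*(-1)*(19 - 1))*0 = (2*(-1)*18)*0 = -36*0 = 0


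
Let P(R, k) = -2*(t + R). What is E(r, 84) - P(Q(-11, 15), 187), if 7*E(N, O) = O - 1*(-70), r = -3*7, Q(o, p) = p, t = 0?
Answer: 52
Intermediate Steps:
P(R, k) = -2*R (P(R, k) = -2*(0 + R) = -2*R)
r = -21
E(N, O) = 10 + O/7 (E(N, O) = (O - 1*(-70))/7 = (O + 70)/7 = (70 + O)/7 = 10 + O/7)
E(r, 84) - P(Q(-11, 15), 187) = (10 + (1/7)*84) - (-2)*15 = (10 + 12) - 1*(-30) = 22 + 30 = 52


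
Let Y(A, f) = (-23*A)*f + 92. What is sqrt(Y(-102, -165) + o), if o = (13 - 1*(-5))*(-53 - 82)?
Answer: 2*I*sqrt(97357) ≈ 624.04*I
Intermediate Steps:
Y(A, f) = 92 - 23*A*f (Y(A, f) = -23*A*f + 92 = 92 - 23*A*f)
o = -2430 (o = (13 + 5)*(-135) = 18*(-135) = -2430)
sqrt(Y(-102, -165) + o) = sqrt((92 - 23*(-102)*(-165)) - 2430) = sqrt((92 - 387090) - 2430) = sqrt(-386998 - 2430) = sqrt(-389428) = 2*I*sqrt(97357)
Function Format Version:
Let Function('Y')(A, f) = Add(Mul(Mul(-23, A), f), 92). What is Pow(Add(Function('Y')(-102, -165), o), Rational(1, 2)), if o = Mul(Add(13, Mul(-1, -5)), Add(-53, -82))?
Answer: Mul(2, I, Pow(97357, Rational(1, 2))) ≈ Mul(624.04, I)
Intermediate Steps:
Function('Y')(A, f) = Add(92, Mul(-23, A, f)) (Function('Y')(A, f) = Add(Mul(-23, A, f), 92) = Add(92, Mul(-23, A, f)))
o = -2430 (o = Mul(Add(13, 5), -135) = Mul(18, -135) = -2430)
Pow(Add(Function('Y')(-102, -165), o), Rational(1, 2)) = Pow(Add(Add(92, Mul(-23, -102, -165)), -2430), Rational(1, 2)) = Pow(Add(Add(92, -387090), -2430), Rational(1, 2)) = Pow(Add(-386998, -2430), Rational(1, 2)) = Pow(-389428, Rational(1, 2)) = Mul(2, I, Pow(97357, Rational(1, 2)))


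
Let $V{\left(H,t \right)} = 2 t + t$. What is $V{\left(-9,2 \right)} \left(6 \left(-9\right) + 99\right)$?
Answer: $270$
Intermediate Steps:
$V{\left(H,t \right)} = 3 t$
$V{\left(-9,2 \right)} \left(6 \left(-9\right) + 99\right) = 3 \cdot 2 \left(6 \left(-9\right) + 99\right) = 6 \left(-54 + 99\right) = 6 \cdot 45 = 270$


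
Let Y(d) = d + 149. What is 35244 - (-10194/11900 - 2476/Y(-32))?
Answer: 24550439149/696150 ≈ 35266.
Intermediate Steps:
Y(d) = 149 + d
35244 - (-10194/11900 - 2476/Y(-32)) = 35244 - (-10194/11900 - 2476/(149 - 32)) = 35244 - (-10194*1/11900 - 2476/117) = 35244 - (-5097/5950 - 2476*1/117) = 35244 - (-5097/5950 - 2476/117) = 35244 - 1*(-15328549/696150) = 35244 + 15328549/696150 = 24550439149/696150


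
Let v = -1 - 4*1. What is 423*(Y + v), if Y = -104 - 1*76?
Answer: -78255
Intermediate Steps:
Y = -180 (Y = -104 - 76 = -180)
v = -5 (v = -1 - 4 = -5)
423*(Y + v) = 423*(-180 - 5) = 423*(-185) = -78255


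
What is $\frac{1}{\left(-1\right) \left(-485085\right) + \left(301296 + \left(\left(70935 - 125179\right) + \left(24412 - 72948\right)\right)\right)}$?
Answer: $\frac{1}{683601} \approx 1.4628 \cdot 10^{-6}$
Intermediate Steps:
$\frac{1}{\left(-1\right) \left(-485085\right) + \left(301296 + \left(\left(70935 - 125179\right) + \left(24412 - 72948\right)\right)\right)} = \frac{1}{485085 + \left(301296 - 102780\right)} = \frac{1}{485085 + 198516} = \frac{1}{683601}$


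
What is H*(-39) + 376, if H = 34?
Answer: -950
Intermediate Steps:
H*(-39) + 376 = 34*(-39) + 376 = -1326 + 376 = -950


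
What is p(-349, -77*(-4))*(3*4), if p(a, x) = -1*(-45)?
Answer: 540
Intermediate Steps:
p(a, x) = 45
p(-349, -77*(-4))*(3*4) = 45*(3*4) = 45*12 = 540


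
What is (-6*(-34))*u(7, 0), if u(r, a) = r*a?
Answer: 0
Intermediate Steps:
u(r, a) = a*r
(-6*(-34))*u(7, 0) = (-6*(-34))*(0*7) = 204*0 = 0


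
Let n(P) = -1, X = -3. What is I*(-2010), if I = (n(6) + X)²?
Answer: -32160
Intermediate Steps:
I = 16 (I = (-1 - 3)² = (-4)² = 16)
I*(-2010) = 16*(-2010) = -32160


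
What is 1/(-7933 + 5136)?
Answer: -1/2797 ≈ -0.00035753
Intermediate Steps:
1/(-7933 + 5136) = 1/(-2797) = -1/2797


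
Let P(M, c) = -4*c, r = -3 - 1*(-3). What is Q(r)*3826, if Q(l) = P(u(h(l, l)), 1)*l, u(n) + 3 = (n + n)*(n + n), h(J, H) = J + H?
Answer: 0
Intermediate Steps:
r = 0 (r = -3 + 3 = 0)
h(J, H) = H + J
u(n) = -3 + 4*n² (u(n) = -3 + (n + n)*(n + n) = -3 + (2*n)*(2*n) = -3 + 4*n²)
Q(l) = -4*l (Q(l) = (-4*1)*l = -4*l)
Q(r)*3826 = -4*0*3826 = 0*3826 = 0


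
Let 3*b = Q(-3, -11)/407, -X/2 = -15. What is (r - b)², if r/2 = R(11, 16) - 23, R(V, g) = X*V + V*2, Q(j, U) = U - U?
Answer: 432964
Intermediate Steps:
Q(j, U) = 0
X = 30 (X = -2*(-15) = 30)
R(V, g) = 32*V (R(V, g) = 30*V + V*2 = 30*V + 2*V = 32*V)
r = 658 (r = 2*(32*11 - 23) = 2*(352 - 23) = 2*329 = 658)
b = 0 (b = (0/407)/3 = (0*(1/407))/3 = (⅓)*0 = 0)
(r - b)² = (658 - 1*0)² = (658 + 0)² = 658² = 432964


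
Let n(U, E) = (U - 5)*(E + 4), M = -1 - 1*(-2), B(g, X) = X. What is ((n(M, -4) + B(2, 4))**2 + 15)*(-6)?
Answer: -186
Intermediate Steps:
M = 1 (M = -1 + 2 = 1)
n(U, E) = (-5 + U)*(4 + E)
((n(M, -4) + B(2, 4))**2 + 15)*(-6) = (((-20 - 5*(-4) + 4*1 - 4*1) + 4)**2 + 15)*(-6) = (((-20 + 20 + 4 - 4) + 4)**2 + 15)*(-6) = ((0 + 4)**2 + 15)*(-6) = (4**2 + 15)*(-6) = (16 + 15)*(-6) = 31*(-6) = -186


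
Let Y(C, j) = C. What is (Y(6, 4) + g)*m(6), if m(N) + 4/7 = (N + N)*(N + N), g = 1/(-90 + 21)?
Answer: 59236/69 ≈ 858.49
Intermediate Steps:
g = -1/69 (g = 1/(-69) = -1/69 ≈ -0.014493)
m(N) = -4/7 + 4*N**2 (m(N) = -4/7 + (N + N)*(N + N) = -4/7 + (2*N)*(2*N) = -4/7 + 4*N**2)
(Y(6, 4) + g)*m(6) = (6 - 1/69)*(-4/7 + 4*6**2) = 413*(-4/7 + 4*36)/69 = 413*(-4/7 + 144)/69 = (413/69)*(1004/7) = 59236/69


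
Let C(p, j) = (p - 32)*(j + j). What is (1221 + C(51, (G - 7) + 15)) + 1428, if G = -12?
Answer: 2497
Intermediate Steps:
C(p, j) = 2*j*(-32 + p) (C(p, j) = (-32 + p)*(2*j) = 2*j*(-32 + p))
(1221 + C(51, (G - 7) + 15)) + 1428 = (1221 + 2*((-12 - 7) + 15)*(-32 + 51)) + 1428 = (1221 + 2*(-19 + 15)*19) + 1428 = (1221 + 2*(-4)*19) + 1428 = (1221 - 152) + 1428 = 1069 + 1428 = 2497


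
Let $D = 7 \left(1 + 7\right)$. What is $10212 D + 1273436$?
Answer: $1845308$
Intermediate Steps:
$D = 56$ ($D = 7 \cdot 8 = 56$)
$10212 D + 1273436 = 10212 \cdot 56 + 1273436 = 571872 + 1273436 = 1845308$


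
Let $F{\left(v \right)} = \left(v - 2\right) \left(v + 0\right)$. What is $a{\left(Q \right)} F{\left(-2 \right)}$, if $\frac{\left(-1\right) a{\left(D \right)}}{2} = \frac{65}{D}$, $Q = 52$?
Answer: $-20$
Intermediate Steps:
$a{\left(D \right)} = - \frac{130}{D}$ ($a{\left(D \right)} = - 2 \frac{65}{D} = - \frac{130}{D}$)
$F{\left(v \right)} = v \left(-2 + v\right)$ ($F{\left(v \right)} = \left(-2 + v\right) v = v \left(-2 + v\right)$)
$a{\left(Q \right)} F{\left(-2 \right)} = - \frac{130}{52} \left(- 2 \left(-2 - 2\right)\right) = \left(-130\right) \frac{1}{52} \left(\left(-2\right) \left(-4\right)\right) = \left(- \frac{5}{2}\right) 8 = -20$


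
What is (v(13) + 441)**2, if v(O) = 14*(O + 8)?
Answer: 540225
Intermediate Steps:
v(O) = 112 + 14*O (v(O) = 14*(8 + O) = 112 + 14*O)
(v(13) + 441)**2 = ((112 + 14*13) + 441)**2 = ((112 + 182) + 441)**2 = (294 + 441)**2 = 735**2 = 540225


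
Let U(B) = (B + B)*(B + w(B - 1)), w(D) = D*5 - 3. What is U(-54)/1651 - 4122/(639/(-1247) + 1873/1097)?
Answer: -4625463167505/1349401924 ≈ -3427.8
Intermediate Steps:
w(D) = -3 + 5*D (w(D) = 5*D - 3 = -3 + 5*D)
U(B) = 2*B*(-8 + 6*B) (U(B) = (B + B)*(B + (-3 + 5*(B - 1))) = (2*B)*(B + (-3 + 5*(-1 + B))) = (2*B)*(B + (-3 + (-5 + 5*B))) = (2*B)*(B + (-8 + 5*B)) = (2*B)*(-8 + 6*B) = 2*B*(-8 + 6*B))
U(-54)/1651 - 4122/(639/(-1247) + 1873/1097) = (4*(-54)*(-4 + 3*(-54)))/1651 - 4122/(639/(-1247) + 1873/1097) = (4*(-54)*(-4 - 162))*(1/1651) - 4122/(639*(-1/1247) + 1873*(1/1097)) = (4*(-54)*(-166))*(1/1651) - 4122/(-639/1247 + 1873/1097) = 35856*(1/1651) - 4122/1634648/1367959 = 35856/1651 - 4122*1367959/1634648 = 35856/1651 - 2819363499/817324 = -4625463167505/1349401924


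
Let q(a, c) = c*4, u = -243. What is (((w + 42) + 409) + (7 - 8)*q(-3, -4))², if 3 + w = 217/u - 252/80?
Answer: 4996972922881/23619600 ≈ 2.1156e+5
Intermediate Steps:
w = -34229/4860 (w = -3 + (217/(-243) - 252/80) = -3 + (217*(-1/243) - 252*1/80) = -3 + (-217/243 - 63/20) = -3 - 19649/4860 = -34229/4860 ≈ -7.0430)
q(a, c) = 4*c
(((w + 42) + 409) + (7 - 8)*q(-3, -4))² = (((-34229/4860 + 42) + 409) + (7 - 8)*(4*(-4)))² = ((169891/4860 + 409) - 1*(-16))² = (2157631/4860 + 16)² = (2235391/4860)² = 4996972922881/23619600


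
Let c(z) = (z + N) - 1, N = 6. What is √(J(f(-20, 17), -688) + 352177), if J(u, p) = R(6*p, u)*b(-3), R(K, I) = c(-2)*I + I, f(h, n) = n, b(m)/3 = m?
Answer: √351565 ≈ 592.93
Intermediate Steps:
b(m) = 3*m
c(z) = 5 + z (c(z) = (z + 6) - 1 = (6 + z) - 1 = 5 + z)
R(K, I) = 4*I (R(K, I) = (5 - 2)*I + I = 3*I + I = 4*I)
J(u, p) = -36*u (J(u, p) = (4*u)*(3*(-3)) = (4*u)*(-9) = -36*u)
√(J(f(-20, 17), -688) + 352177) = √(-36*17 + 352177) = √(-612 + 352177) = √351565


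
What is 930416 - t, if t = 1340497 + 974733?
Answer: -1384814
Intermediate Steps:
t = 2315230
930416 - t = 930416 - 1*2315230 = 930416 - 2315230 = -1384814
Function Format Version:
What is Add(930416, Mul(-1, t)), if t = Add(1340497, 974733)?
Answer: -1384814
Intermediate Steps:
t = 2315230
Add(930416, Mul(-1, t)) = Add(930416, Mul(-1, 2315230)) = Add(930416, -2315230) = -1384814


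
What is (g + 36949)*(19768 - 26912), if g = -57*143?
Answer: -205732912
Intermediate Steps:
g = -8151
(g + 36949)*(19768 - 26912) = (-8151 + 36949)*(19768 - 26912) = 28798*(-7144) = -205732912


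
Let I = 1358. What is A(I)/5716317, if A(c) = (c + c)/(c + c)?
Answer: 1/5716317 ≈ 1.7494e-7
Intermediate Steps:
A(c) = 1 (A(c) = (2*c)/((2*c)) = (2*c)*(1/(2*c)) = 1)
A(I)/5716317 = 1/5716317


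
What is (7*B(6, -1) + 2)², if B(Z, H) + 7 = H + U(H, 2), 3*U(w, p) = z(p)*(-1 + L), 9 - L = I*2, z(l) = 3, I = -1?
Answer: 256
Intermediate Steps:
L = 11 (L = 9 - (-1)*2 = 9 - 1*(-2) = 9 + 2 = 11)
U(w, p) = 10 (U(w, p) = (3*(-1 + 11))/3 = (3*10)/3 = (⅓)*30 = 10)
B(Z, H) = 3 + H (B(Z, H) = -7 + (H + 10) = -7 + (10 + H) = 3 + H)
(7*B(6, -1) + 2)² = (7*(3 - 1) + 2)² = (7*2 + 2)² = (14 + 2)² = 16² = 256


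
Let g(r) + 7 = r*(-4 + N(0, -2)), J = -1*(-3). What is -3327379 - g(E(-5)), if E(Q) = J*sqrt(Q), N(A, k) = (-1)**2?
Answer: -3327372 + 9*I*sqrt(5) ≈ -3.3274e+6 + 20.125*I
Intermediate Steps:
N(A, k) = 1
J = 3
E(Q) = 3*sqrt(Q)
g(r) = -7 - 3*r (g(r) = -7 + r*(-4 + 1) = -7 + r*(-3) = -7 - 3*r)
-3327379 - g(E(-5)) = -3327379 - (-7 - 9*sqrt(-5)) = -3327379 - (-7 - 9*I*sqrt(5)) = -3327379 + (7 + 9*I*sqrt(5)) = -3327372 + 9*I*sqrt(5)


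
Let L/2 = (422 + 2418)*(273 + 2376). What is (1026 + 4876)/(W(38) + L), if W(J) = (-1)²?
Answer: 5902/15046321 ≈ 0.00039226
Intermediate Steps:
L = 15046320 (L = 2*((422 + 2418)*(273 + 2376)) = 2*(2840*2649) = 2*7523160 = 15046320)
W(J) = 1
(1026 + 4876)/(W(38) + L) = (1026 + 4876)/(1 + 15046320) = 5902/15046321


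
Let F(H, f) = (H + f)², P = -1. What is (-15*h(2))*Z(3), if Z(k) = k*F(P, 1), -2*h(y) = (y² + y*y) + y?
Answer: 0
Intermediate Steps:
h(y) = -y² - y/2 (h(y) = -((y² + y*y) + y)/2 = -((y² + y²) + y)/2 = -(2*y² + y)/2 = -(y + 2*y²)/2 = -y² - y/2)
Z(k) = 0 (Z(k) = k*(-1 + 1)² = k*0² = k*0 = 0)
(-15*h(2))*Z(3) = -(-15)*2*(½ + 2)*0 = -(-15)*2*5/2*0 = -15*(-5)*0 = 75*0 = 0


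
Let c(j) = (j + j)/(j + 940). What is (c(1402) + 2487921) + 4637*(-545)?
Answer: -45953322/1171 ≈ -39243.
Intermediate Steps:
c(j) = 2*j/(940 + j) (c(j) = (2*j)/(940 + j) = 2*j/(940 + j))
(c(1402) + 2487921) + 4637*(-545) = (2*1402/(940 + 1402) + 2487921) + 4637*(-545) = (2*1402/2342 + 2487921) - 2527165 = (2*1402*(1/2342) + 2487921) - 2527165 = (1402/1171 + 2487921) - 2527165 = 2913356893/1171 - 2527165 = -45953322/1171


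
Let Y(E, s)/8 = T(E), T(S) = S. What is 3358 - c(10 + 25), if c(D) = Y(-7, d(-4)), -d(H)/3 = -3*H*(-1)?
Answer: 3414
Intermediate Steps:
d(H) = -9*H (d(H) = -3*(-3*H)*(-1) = -9*H)
Y(E, s) = 8*E
c(D) = -56 (c(D) = 8*(-7) = -56)
3358 - c(10 + 25) = 3358 - 1*(-56) = 3358 + 56 = 3414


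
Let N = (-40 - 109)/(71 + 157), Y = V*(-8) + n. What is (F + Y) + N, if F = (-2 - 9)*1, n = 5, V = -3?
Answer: 3955/228 ≈ 17.346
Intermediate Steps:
Y = 29 (Y = -3*(-8) + 5 = 24 + 5 = 29)
F = -11 (F = -11*1 = -11)
N = -149/228 ≈ -0.65351
(F + Y) + N = (-11 + 29) - 149/228 = 18 - 149/228 = 3955/228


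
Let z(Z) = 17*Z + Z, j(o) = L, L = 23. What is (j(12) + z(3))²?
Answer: 5929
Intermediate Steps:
j(o) = 23
z(Z) = 18*Z
(j(12) + z(3))² = (23 + 18*3)² = (23 + 54)² = 77² = 5929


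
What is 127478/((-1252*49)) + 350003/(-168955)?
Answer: -21505014767/5182525670 ≈ -4.1495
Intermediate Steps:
127478/((-1252*49)) + 350003/(-168955) = 127478/(-61348) + 350003*(-1/168955) = 127478*(-1/61348) - 350003/168955 = -63739/30674 - 350003/168955 = -21505014767/5182525670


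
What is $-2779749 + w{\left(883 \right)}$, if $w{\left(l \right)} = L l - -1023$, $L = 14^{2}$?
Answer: $-2605658$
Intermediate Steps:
$L = 196$
$w{\left(l \right)} = 1023 + 196 l$ ($w{\left(l \right)} = 196 l - -1023 = 196 l + 1023 = 1023 + 196 l$)
$-2779749 + w{\left(883 \right)} = -2779749 + \left(1023 + 196 \cdot 883\right) = -2779749 + \left(1023 + 173068\right) = -2779749 + 174091 = -2605658$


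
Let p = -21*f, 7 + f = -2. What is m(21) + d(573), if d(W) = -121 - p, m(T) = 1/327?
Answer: -101369/327 ≈ -310.00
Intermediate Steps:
f = -9 (f = -7 - 2 = -9)
p = 189 (p = -21*(-9) = 189)
m(T) = 1/327
d(W) = -310 (d(W) = -121 - 1*189 = -121 - 189 = -310)
m(21) + d(573) = 1/327 - 310 = -101369/327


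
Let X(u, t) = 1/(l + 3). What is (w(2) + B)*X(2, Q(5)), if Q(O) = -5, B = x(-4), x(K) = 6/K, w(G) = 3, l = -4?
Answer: -3/2 ≈ -1.5000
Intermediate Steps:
B = -3/2 (B = 6/(-4) = 6*(-¼) = -3/2 ≈ -1.5000)
X(u, t) = -1 (X(u, t) = 1/(-4 + 3) = 1/(-1) = -1)
(w(2) + B)*X(2, Q(5)) = (3 - 3/2)*(-1) = (3/2)*(-1) = -3/2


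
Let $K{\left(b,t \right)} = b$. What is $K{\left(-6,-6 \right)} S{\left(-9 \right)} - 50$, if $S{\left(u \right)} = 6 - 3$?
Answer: $-68$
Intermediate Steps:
$S{\left(u \right)} = 3$ ($S{\left(u \right)} = 6 - 3 = 3$)
$K{\left(-6,-6 \right)} S{\left(-9 \right)} - 50 = \left(-6\right) 3 - 50 = -18 - 50 = -68$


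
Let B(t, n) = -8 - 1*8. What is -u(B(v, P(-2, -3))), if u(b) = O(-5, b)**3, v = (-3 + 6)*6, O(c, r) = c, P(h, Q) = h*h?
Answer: 125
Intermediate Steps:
P(h, Q) = h**2
v = 18 (v = 3*6 = 18)
B(t, n) = -16 (B(t, n) = -8 - 8 = -16)
u(b) = -125 (u(b) = (-5)**3 = -125)
-u(B(v, P(-2, -3))) = -1*(-125) = 125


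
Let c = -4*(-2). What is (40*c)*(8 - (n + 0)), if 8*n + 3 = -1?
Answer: 2720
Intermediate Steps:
n = -½ (n = -3/8 + (⅛)*(-1) = -3/8 - ⅛ = -½ ≈ -0.50000)
c = 8
(40*c)*(8 - (n + 0)) = (40*8)*(8 - (-½ + 0)) = 320*(8 - 1*(-½)) = 320*(8 + ½) = 320*(17/2) = 2720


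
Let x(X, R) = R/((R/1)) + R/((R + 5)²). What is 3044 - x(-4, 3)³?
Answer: 797665573/262144 ≈ 3042.9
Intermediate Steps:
x(X, R) = 1 + R/(5 + R)² (x(X, R) = R/((R*1)) + R/((5 + R)²) = R/R + R/(5 + R)² = 1 + R/(5 + R)²)
3044 - x(-4, 3)³ = 3044 - (1 + 3/(5 + 3)²)³ = 3044 - (1 + 3/8²)³ = 3044 - (1 + 3*(1/64))³ = 3044 - (1 + 3/64)³ = 3044 - (67/64)³ = 3044 - 1*300763/262144 = 3044 - 300763/262144 = 797665573/262144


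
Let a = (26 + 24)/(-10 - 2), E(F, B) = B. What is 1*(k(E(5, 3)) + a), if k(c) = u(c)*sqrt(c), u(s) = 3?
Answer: -25/6 + 3*sqrt(3) ≈ 1.0295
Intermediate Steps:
k(c) = 3*sqrt(c)
a = -25/6 (a = 50/(-12) = 50*(-1/12) = -25/6 ≈ -4.1667)
1*(k(E(5, 3)) + a) = 1*(3*sqrt(3) - 25/6) = 1*(-25/6 + 3*sqrt(3)) = -25/6 + 3*sqrt(3)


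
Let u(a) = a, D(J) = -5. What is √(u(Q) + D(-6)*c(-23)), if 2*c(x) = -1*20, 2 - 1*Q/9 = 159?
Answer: I*√1363 ≈ 36.919*I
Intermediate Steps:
Q = -1413 (Q = 18 - 9*159 = 18 - 1431 = -1413)
c(x) = -10 (c(x) = (-1*20)/2 = (½)*(-20) = -10)
√(u(Q) + D(-6)*c(-23)) = √(-1413 - 5*(-10)) = √(-1413 + 50) = √(-1363) = I*√1363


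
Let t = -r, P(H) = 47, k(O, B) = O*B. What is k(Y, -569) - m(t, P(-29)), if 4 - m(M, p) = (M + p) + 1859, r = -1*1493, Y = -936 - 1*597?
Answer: 875672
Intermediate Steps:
Y = -1533 (Y = -936 - 597 = -1533)
k(O, B) = B*O
r = -1493
t = 1493 (t = -1*(-1493) = 1493)
m(M, p) = -1855 - M - p (m(M, p) = 4 - ((M + p) + 1859) = 4 - (1859 + M + p) = 4 + (-1859 - M - p) = -1855 - M - p)
k(Y, -569) - m(t, P(-29)) = -569*(-1533) - (-1855 - 1*1493 - 1*47) = 872277 - (-1855 - 1493 - 47) = 872277 - 1*(-3395) = 872277 + 3395 = 875672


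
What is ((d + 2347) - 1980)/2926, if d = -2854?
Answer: -2487/2926 ≈ -0.84997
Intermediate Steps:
((d + 2347) - 1980)/2926 = ((-2854 + 2347) - 1980)/2926 = (-507 - 1980)*(1/2926) = -2487*1/2926 = -2487/2926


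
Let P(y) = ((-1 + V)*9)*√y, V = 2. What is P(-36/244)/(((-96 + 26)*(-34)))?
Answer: 27*I*√61/145180 ≈ 0.0014525*I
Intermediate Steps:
P(y) = 9*√y (P(y) = ((-1 + 2)*9)*√y = (1*9)*√y = 9*√y)
P(-36/244)/(((-96 + 26)*(-34))) = (9*√(-36/244))/(((-96 + 26)*(-34))) = (9*√(-36*1/244))/((-70*(-34))) = (9*√(-9/61))/2380 = (9*(3*I*√61/61))*(1/2380) = (27*I*√61/61)*(1/2380) = 27*I*√61/145180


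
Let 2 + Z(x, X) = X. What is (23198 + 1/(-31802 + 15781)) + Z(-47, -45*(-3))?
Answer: 373785950/16021 ≈ 23331.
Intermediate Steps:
Z(x, X) = -2 + X
(23198 + 1/(-31802 + 15781)) + Z(-47, -45*(-3)) = (23198 + 1/(-31802 + 15781)) + (-2 - 45*(-3)) = (23198 + 1/(-16021)) + (-2 + 135) = (23198 - 1/16021) + 133 = 371655157/16021 + 133 = 373785950/16021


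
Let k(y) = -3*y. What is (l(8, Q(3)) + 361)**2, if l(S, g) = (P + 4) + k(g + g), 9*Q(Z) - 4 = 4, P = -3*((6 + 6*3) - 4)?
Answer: 808201/9 ≈ 89800.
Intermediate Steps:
P = -60 (P = -3*((6 + 18) - 4) = -3*(24 - 4) = -3*20 = -60)
Q(Z) = 8/9 (Q(Z) = 4/9 + (1/9)*4 = 4/9 + 4/9 = 8/9)
l(S, g) = -56 - 6*g (l(S, g) = (-60 + 4) - 3*(g + g) = -56 - 6*g)
(l(8, Q(3)) + 361)**2 = ((-56 - 6*8/9) + 361)**2 = ((-56 - 16/3) + 361)**2 = (-184/3 + 361)**2 = (899/3)**2 = 808201/9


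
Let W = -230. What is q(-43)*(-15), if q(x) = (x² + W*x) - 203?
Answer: -173040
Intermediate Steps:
q(x) = -203 + x² - 230*x (q(x) = (x² - 230*x) - 203 = -203 + x² - 230*x)
q(-43)*(-15) = (-203 + (-43)² - 230*(-43))*(-15) = (-203 + 1849 + 9890)*(-15) = 11536*(-15) = -173040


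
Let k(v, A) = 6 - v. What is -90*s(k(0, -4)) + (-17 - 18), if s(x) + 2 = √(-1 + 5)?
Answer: -35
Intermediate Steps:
s(x) = 0 (s(x) = -2 + √(-1 + 5) = -2 + √4 = -2 + 2 = 0)
-90*s(k(0, -4)) + (-17 - 18) = -90*0 + (-17 - 18) = 0 - 35 = -35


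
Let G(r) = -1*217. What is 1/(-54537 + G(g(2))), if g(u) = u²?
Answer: -1/54754 ≈ -1.8263e-5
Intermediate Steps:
G(r) = -217
1/(-54537 + G(g(2))) = 1/(-54537 - 217) = 1/(-54754) = -1/54754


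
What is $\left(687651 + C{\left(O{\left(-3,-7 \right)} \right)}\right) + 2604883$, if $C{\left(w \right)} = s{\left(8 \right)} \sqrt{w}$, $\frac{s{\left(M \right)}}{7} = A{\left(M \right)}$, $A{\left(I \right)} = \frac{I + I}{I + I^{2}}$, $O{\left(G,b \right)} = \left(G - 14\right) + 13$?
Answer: $3292534 + \frac{28 i}{9} \approx 3.2925 \cdot 10^{6} + 3.1111 i$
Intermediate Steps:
$O{\left(G,b \right)} = -1 + G$ ($O{\left(G,b \right)} = \left(-14 + G\right) + 13 = -1 + G$)
$A{\left(I \right)} = \frac{2 I}{I + I^{2}}$
$s{\left(M \right)} = \frac{14}{1 + M}$ ($s{\left(M \right)} = 7 \frac{2}{1 + M} = \frac{14}{1 + M}$)
$C{\left(w \right)} = \frac{14 \sqrt{w}}{9}$ ($C{\left(w \right)} = \frac{14}{1 + 8} \sqrt{w} = \frac{14}{9} \sqrt{w} = 14 \cdot \frac{1}{9} \sqrt{w} = \frac{14 \sqrt{w}}{9}$)
$\left(687651 + C{\left(O{\left(-3,-7 \right)} \right)}\right) + 2604883 = \left(687651 + \frac{14 \sqrt{-1 - 3}}{9}\right) + 2604883 = \left(687651 + \frac{14 \sqrt{-4}}{9}\right) + 2604883 = \left(687651 + \frac{14 \cdot 2 i}{9}\right) + 2604883 = \left(687651 + \frac{28 i}{9}\right) + 2604883 = 3292534 + \frac{28 i}{9}$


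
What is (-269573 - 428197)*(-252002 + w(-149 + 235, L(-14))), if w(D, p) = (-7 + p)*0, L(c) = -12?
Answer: 175839435540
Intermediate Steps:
w(D, p) = 0
(-269573 - 428197)*(-252002 + w(-149 + 235, L(-14))) = (-269573 - 428197)*(-252002 + 0) = -697770*(-252002) = 175839435540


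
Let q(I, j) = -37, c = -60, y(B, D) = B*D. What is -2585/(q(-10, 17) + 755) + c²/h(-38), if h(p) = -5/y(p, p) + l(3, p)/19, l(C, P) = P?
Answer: -3739929605/2077174 ≈ -1800.5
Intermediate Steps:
h(p) = -5/p² + p/19
-2585/(q(-10, 17) + 755) + c²/h(-38) = -2585/(-37 + 755) + (-60)²/(-5/(-38)² + (1/19)*(-38)) = -2585/718 + 3600/(-5*1/1444 - 2) = -2585*1/718 + 3600/(-5/1444 - 2) = -2585/718 + 3600/(-2893/1444) = -2585/718 + 3600*(-1444/2893) = -2585/718 - 5198400/2893 = -3739929605/2077174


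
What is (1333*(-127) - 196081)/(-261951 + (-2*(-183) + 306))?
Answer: 365372/261279 ≈ 1.3984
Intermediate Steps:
(1333*(-127) - 196081)/(-261951 + (-2*(-183) + 306)) = (-169291 - 196081)/(-261951 + (366 + 306)) = -365372/(-261951 + 672) = -365372/(-261279) = -365372*(-1/261279) = 365372/261279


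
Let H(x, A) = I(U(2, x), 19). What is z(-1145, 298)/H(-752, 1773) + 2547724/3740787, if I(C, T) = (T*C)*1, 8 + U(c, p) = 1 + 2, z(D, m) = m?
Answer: -872720746/355374765 ≈ -2.4558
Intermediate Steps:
U(c, p) = -5 (U(c, p) = -8 + (1 + 2) = -8 + 3 = -5)
I(C, T) = C*T (I(C, T) = (C*T)*1 = C*T)
H(x, A) = -95 (H(x, A) = -5*19 = -95)
z(-1145, 298)/H(-752, 1773) + 2547724/3740787 = 298/(-95) + 2547724/3740787 = 298*(-1/95) + 2547724*(1/3740787) = -298/95 + 2547724/3740787 = -872720746/355374765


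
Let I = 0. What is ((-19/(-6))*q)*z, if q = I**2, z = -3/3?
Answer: 0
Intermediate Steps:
z = -1 (z = -3*1/3 = -1)
q = 0 (q = 0**2 = 0)
((-19/(-6))*q)*z = (-19/(-6)*0)*(-1) = (-19*(-1/6)*0)*(-1) = ((19/6)*0)*(-1) = 0*(-1) = 0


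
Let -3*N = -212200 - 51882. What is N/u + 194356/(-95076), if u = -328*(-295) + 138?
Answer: -1307927618/1151584281 ≈ -1.1358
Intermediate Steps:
u = 96898 (u = 96760 + 138 = 96898)
N = 264082/3 (N = -(-212200 - 51882)/3 = -1/3*(-264082) = 264082/3 ≈ 88027.)
N/u + 194356/(-95076) = (264082/3)/96898 + 194356/(-95076) = (264082/3)*(1/96898) + 194356*(-1/95076) = 132041/145347 - 48589/23769 = -1307927618/1151584281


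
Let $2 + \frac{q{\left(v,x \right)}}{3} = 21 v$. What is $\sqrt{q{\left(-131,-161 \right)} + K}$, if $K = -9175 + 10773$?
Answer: $i \sqrt{6661} \approx 81.615 i$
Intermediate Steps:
$q{\left(v,x \right)} = -6 + 63 v$ ($q{\left(v,x \right)} = -6 + 3 \cdot 21 v = -6 + 63 v$)
$K = 1598$
$\sqrt{q{\left(-131,-161 \right)} + K} = \sqrt{\left(-6 + 63 \left(-131\right)\right) + 1598} = \sqrt{\left(-6 - 8253\right) + 1598} = \sqrt{-8259 + 1598} = \sqrt{-6661} = i \sqrt{6661}$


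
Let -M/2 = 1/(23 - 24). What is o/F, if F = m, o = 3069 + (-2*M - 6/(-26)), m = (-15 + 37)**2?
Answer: 9962/1573 ≈ 6.3331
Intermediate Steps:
M = 2 (M = -2/(23 - 24) = -2/(-1) = -2*(-1) = 2)
m = 484 (m = 22**2 = 484)
o = 39848/13 (o = 3069 + (-2*2 - 6/(-26)) = 3069 + (-4 - 6*(-1/26)) = 3069 + (-4 + 3/13) = 3069 - 49/13 = 39848/13 ≈ 3065.2)
F = 484
o/F = (39848/13)/484 = (39848/13)*(1/484) = 9962/1573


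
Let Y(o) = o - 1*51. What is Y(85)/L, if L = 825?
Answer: 34/825 ≈ 0.041212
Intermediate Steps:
Y(o) = -51 + o (Y(o) = o - 51 = -51 + o)
Y(85)/L = (-51 + 85)/825 = 34*(1/825) = 34/825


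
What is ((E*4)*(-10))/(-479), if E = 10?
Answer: 400/479 ≈ 0.83507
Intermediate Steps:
((E*4)*(-10))/(-479) = ((10*4)*(-10))/(-479) = (40*(-10))*(-1/479) = -400*(-1/479) = 400/479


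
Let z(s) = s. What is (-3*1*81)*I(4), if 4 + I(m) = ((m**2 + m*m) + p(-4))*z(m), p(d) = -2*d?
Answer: -37908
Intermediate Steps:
I(m) = -4 + m*(8 + 2*m**2) (I(m) = -4 + ((m**2 + m*m) - 2*(-4))*m = -4 + ((m**2 + m**2) + 8)*m = -4 + (2*m**2 + 8)*m = -4 + (8 + 2*m**2)*m = -4 + m*(8 + 2*m**2))
(-3*1*81)*I(4) = (-3*1*81)*(-4 + 2*4**3 + 8*4) = (-3*81)*(-4 + 2*64 + 32) = -243*(-4 + 128 + 32) = -243*156 = -37908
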